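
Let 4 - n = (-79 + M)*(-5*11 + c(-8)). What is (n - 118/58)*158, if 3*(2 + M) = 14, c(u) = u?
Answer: -22025832/29 ≈ -7.5951e+5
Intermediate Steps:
M = 8/3 (M = -2 + (1/3)*14 = -2 + 14/3 = 8/3 ≈ 2.6667)
n = -4805 (n = 4 - (-79 + 8/3)*(-5*11 - 8) = 4 - (-229)*(-55 - 8)/3 = 4 - (-229)*(-63)/3 = 4 - 1*4809 = 4 - 4809 = -4805)
(n - 118/58)*158 = (-4805 - 118/58)*158 = (-4805 - 118*1/58)*158 = (-4805 - 59/29)*158 = -139404/29*158 = -22025832/29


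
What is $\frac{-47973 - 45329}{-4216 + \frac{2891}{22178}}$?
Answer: $\frac{2069251756}{93499557} \approx 22.131$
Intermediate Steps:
$\frac{-47973 - 45329}{-4216 + \frac{2891}{22178}} = - \frac{93302}{-4216 + 2891 \cdot \frac{1}{22178}} = - \frac{93302}{-4216 + \frac{2891}{22178}} = - \frac{93302}{- \frac{93499557}{22178}} = \left(-93302\right) \left(- \frac{22178}{93499557}\right) = \frac{2069251756}{93499557}$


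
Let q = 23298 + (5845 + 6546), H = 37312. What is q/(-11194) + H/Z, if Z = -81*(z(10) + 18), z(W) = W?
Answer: -124653295/6346998 ≈ -19.640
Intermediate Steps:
Z = -2268 (Z = -81*(10 + 18) = -81*28 = -2268)
q = 35689 (q = 23298 + 12391 = 35689)
q/(-11194) + H/Z = 35689/(-11194) + 37312/(-2268) = 35689*(-1/11194) + 37312*(-1/2268) = -35689/11194 - 9328/567 = -124653295/6346998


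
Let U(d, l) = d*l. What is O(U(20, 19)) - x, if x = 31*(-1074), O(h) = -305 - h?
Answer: 32609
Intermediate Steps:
x = -33294
O(U(20, 19)) - x = (-305 - 20*19) - 1*(-33294) = (-305 - 1*380) + 33294 = (-305 - 380) + 33294 = -685 + 33294 = 32609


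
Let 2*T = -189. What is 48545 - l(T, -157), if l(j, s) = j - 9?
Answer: 97297/2 ≈ 48649.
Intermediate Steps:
T = -189/2 (T = (½)*(-189) = -189/2 ≈ -94.500)
l(j, s) = -9 + j
48545 - l(T, -157) = 48545 - (-9 - 189/2) = 48545 - 1*(-207/2) = 48545 + 207/2 = 97297/2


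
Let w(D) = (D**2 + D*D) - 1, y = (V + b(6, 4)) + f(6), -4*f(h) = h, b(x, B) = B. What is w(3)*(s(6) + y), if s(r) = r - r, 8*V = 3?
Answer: 391/8 ≈ 48.875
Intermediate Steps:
f(h) = -h/4
V = 3/8 (V = (1/8)*3 = 3/8 ≈ 0.37500)
s(r) = 0
y = 23/8 (y = (3/8 + 4) - 1/4*6 = 35/8 - 3/2 = 23/8 ≈ 2.8750)
w(D) = -1 + 2*D**2 (w(D) = (D**2 + D**2) - 1 = 2*D**2 - 1 = -1 + 2*D**2)
w(3)*(s(6) + y) = (-1 + 2*3**2)*(0 + 23/8) = (-1 + 2*9)*(23/8) = (-1 + 18)*(23/8) = 17*(23/8) = 391/8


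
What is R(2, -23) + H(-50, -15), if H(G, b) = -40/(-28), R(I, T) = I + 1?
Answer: 31/7 ≈ 4.4286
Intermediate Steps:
R(I, T) = 1 + I
H(G, b) = 10/7 (H(G, b) = -40*(-1/28) = 10/7)
R(2, -23) + H(-50, -15) = (1 + 2) + 10/7 = 3 + 10/7 = 31/7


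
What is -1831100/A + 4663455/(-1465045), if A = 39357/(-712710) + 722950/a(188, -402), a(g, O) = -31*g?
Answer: 30945622118355085787/2097794138982387 ≈ 14752.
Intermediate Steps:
A = -7159487043/57689915 (A = 39357/(-712710) + 722950/((-31*188)) = 39357*(-1/712710) + 722950/(-5828) = -4373/79190 + 722950*(-1/5828) = -4373/79190 - 361475/2914 = -7159487043/57689915 ≈ -124.10)
-1831100/A + 4663455/(-1465045) = -1831100/(-7159487043/57689915) + 4663455/(-1465045) = -1831100*(-57689915/7159487043) + 4663455*(-1/1465045) = 105636003356500/7159487043 - 932691/293009 = 30945622118355085787/2097794138982387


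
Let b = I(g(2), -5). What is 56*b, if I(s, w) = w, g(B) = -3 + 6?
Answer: -280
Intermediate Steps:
g(B) = 3
b = -5
56*b = 56*(-5) = -280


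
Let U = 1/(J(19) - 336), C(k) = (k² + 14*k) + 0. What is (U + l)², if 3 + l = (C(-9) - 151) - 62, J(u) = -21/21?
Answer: 7736609764/113569 ≈ 68123.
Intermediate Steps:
J(u) = -1 (J(u) = -21*1/21 = -1)
C(k) = k² + 14*k
l = -261 (l = -3 + ((-9*(14 - 9) - 151) - 62) = -3 + ((-9*5 - 151) - 62) = -3 + ((-45 - 151) - 62) = -3 + (-196 - 62) = -3 - 258 = -261)
U = -1/337 (U = 1/(-1 - 336) = 1/(-337) = -1/337 ≈ -0.0029674)
(U + l)² = (-1/337 - 261)² = (-87958/337)² = 7736609764/113569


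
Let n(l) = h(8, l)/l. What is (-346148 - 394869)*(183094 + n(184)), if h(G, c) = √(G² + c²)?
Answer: -135675766598 - 741017*√530/23 ≈ -1.3568e+11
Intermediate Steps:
n(l) = √(64 + l²)/l (n(l) = √(8² + l²)/l = √(64 + l²)/l)
(-346148 - 394869)*(183094 + n(184)) = (-346148 - 394869)*(183094 + √(64 + 184²)/184) = -741017*(183094 + √(64 + 33856)/184) = -741017*(183094 + √33920/184) = -741017*(183094 + (8*√530)/184) = -741017*(183094 + √530/23) = -135675766598 - 741017*√530/23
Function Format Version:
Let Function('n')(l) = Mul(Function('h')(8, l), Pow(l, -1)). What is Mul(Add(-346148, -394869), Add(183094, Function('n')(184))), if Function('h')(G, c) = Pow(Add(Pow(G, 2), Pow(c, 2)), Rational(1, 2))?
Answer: Add(-135675766598, Mul(Rational(-741017, 23), Pow(530, Rational(1, 2)))) ≈ -1.3568e+11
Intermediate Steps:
Function('n')(l) = Mul(Pow(l, -1), Pow(Add(64, Pow(l, 2)), Rational(1, 2))) (Function('n')(l) = Mul(Pow(Add(Pow(8, 2), Pow(l, 2)), Rational(1, 2)), Pow(l, -1)) = Mul(Pow(Add(64, Pow(l, 2)), Rational(1, 2)), Pow(l, -1)) = Mul(Pow(l, -1), Pow(Add(64, Pow(l, 2)), Rational(1, 2))))
Mul(Add(-346148, -394869), Add(183094, Function('n')(184))) = Mul(Add(-346148, -394869), Add(183094, Mul(Pow(184, -1), Pow(Add(64, Pow(184, 2)), Rational(1, 2))))) = Mul(-741017, Add(183094, Mul(Rational(1, 184), Pow(Add(64, 33856), Rational(1, 2))))) = Mul(-741017, Add(183094, Mul(Rational(1, 184), Pow(33920, Rational(1, 2))))) = Mul(-741017, Add(183094, Mul(Rational(1, 184), Mul(8, Pow(530, Rational(1, 2)))))) = Mul(-741017, Add(183094, Mul(Rational(1, 23), Pow(530, Rational(1, 2))))) = Add(-135675766598, Mul(Rational(-741017, 23), Pow(530, Rational(1, 2))))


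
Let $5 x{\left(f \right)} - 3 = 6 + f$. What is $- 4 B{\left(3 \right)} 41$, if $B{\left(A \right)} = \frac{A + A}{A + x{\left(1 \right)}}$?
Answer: $- \frac{984}{5} \approx -196.8$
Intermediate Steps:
$x{\left(f \right)} = \frac{9}{5} + \frac{f}{5}$ ($x{\left(f \right)} = \frac{3}{5} + \frac{6 + f}{5} = \frac{3}{5} + \left(\frac{6}{5} + \frac{f}{5}\right) = \frac{9}{5} + \frac{f}{5}$)
$B{\left(A \right)} = \frac{2 A}{2 + A}$ ($B{\left(A \right)} = \frac{A + A}{A + \left(\frac{9}{5} + \frac{1}{5} \cdot 1\right)} = \frac{2 A}{A + \left(\frac{9}{5} + \frac{1}{5}\right)} = \frac{2 A}{A + 2} = \frac{2 A}{2 + A}$)
$- 4 B{\left(3 \right)} 41 = - 4 \cdot 2 \cdot 3 \frac{1}{2 + 3} \cdot 41 = - 4 \cdot 2 \cdot 3 \cdot \frac{1}{5} \cdot 41 = \left(-4\right) \frac{6}{5} \cdot 41 = \left(- \frac{24}{5}\right) 41 = - \frac{984}{5}$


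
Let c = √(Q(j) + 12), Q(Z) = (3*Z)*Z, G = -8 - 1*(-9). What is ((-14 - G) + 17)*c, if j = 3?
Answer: 2*√39 ≈ 12.490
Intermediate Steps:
G = 1 (G = -8 + 9 = 1)
Q(Z) = 3*Z²
c = √39 (c = √(3*3² + 12) = √(3*9 + 12) = √(27 + 12) = √39 ≈ 6.2450)
((-14 - G) + 17)*c = ((-14 - 1*1) + 17)*√39 = ((-14 - 1) + 17)*√39 = (-15 + 17)*√39 = 2*√39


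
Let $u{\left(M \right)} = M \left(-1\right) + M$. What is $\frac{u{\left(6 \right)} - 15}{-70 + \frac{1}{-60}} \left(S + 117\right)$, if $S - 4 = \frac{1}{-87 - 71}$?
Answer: $\frac{8602650}{331879} \approx 25.921$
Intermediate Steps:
$u{\left(M \right)} = 0$ ($u{\left(M \right)} = - M + M = 0$)
$S = \frac{631}{158}$ ($S = 4 + \frac{1}{-87 - 71} = 4 + \frac{1}{-158} = 4 - \frac{1}{158} = \frac{631}{158} \approx 3.9937$)
$\frac{u{\left(6 \right)} - 15}{-70 + \frac{1}{-60}} \left(S + 117\right) = \frac{0 - 15}{-70 + \frac{1}{-60}} \left(\frac{631}{158} + 117\right) = - \frac{15}{-70 - \frac{1}{60}} \cdot \frac{19117}{158} = - \frac{15}{- \frac{4201}{60}} \cdot \frac{19117}{158} = \left(-15\right) \left(- \frac{60}{4201}\right) \frac{19117}{158} = \frac{900}{4201} \cdot \frac{19117}{158} = \frac{8602650}{331879}$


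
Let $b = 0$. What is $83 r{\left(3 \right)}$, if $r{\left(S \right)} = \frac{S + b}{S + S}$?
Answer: $\frac{83}{2} \approx 41.5$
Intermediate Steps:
$r{\left(S \right)} = \frac{1}{2}$ ($r{\left(S \right)} = \frac{S + 0}{S + S} = \frac{S}{2 S} = S \frac{1}{2 S} = \frac{1}{2}$)
$83 r{\left(3 \right)} = 83 \cdot \frac{1}{2} = \frac{83}{2}$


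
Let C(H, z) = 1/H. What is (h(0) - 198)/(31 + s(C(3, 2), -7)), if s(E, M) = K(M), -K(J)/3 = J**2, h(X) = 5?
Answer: 193/116 ≈ 1.6638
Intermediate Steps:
K(J) = -3*J**2
s(E, M) = -3*M**2
(h(0) - 198)/(31 + s(C(3, 2), -7)) = (5 - 198)/(31 - 3*(-7)**2) = -193/(31 - 3*49) = -193/(31 - 147) = -193/(-116) = -193*(-1/116) = 193/116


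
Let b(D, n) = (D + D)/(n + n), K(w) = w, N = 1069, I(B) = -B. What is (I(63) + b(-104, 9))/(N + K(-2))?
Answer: -61/873 ≈ -0.069874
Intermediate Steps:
b(D, n) = D/n (b(D, n) = (2*D)/((2*n)) = (2*D)*(1/(2*n)) = D/n)
(I(63) + b(-104, 9))/(N + K(-2)) = (-1*63 - 104/9)/(1069 - 2) = (-63 - 104*⅑)/1067 = (-63 - 104/9)*(1/1067) = -671/9*1/1067 = -61/873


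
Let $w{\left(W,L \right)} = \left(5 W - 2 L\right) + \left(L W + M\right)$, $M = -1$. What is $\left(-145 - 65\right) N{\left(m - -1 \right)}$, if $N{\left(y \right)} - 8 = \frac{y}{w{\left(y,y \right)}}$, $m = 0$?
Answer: $-1750$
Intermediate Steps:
$w{\left(W,L \right)} = -1 - 2 L + 5 W + L W$ ($w{\left(W,L \right)} = \left(5 W - 2 L\right) + \left(L W - 1\right) = \left(- 2 L + 5 W\right) + \left(-1 + L W\right) = -1 - 2 L + 5 W + L W$)
$N{\left(y \right)} = 8 + \frac{y}{-1 + y^{2} + 3 y}$ ($N{\left(y \right)} = 8 + \frac{y}{-1 - 2 y + 5 y + y y} = 8 + \frac{y}{-1 - 2 y + 5 y + y^{2}} = 8 + \frac{y}{-1 + y^{2} + 3 y}$)
$\left(-145 - 65\right) N{\left(m - -1 \right)} = \left(-145 - 65\right) \frac{-8 + 8 \left(0 - -1\right)^{2} + 25 \left(0 - -1\right)}{-1 + \left(0 - -1\right)^{2} + 3 \left(0 - -1\right)} = \left(-145 - 65\right) \frac{-8 + 8 \left(0 + 1\right)^{2} + 25 \left(0 + 1\right)}{-1 + \left(0 + 1\right)^{2} + 3 \left(0 + 1\right)} = - 210 \frac{-8 + 8 \cdot 1^{2} + 25 \cdot 1}{-1 + 1^{2} + 3 \cdot 1} = - 210 \frac{-8 + 8 \cdot 1 + 25}{-1 + 1 + 3} = - 210 \frac{-8 + 8 + 25}{3} = - 210 \cdot \frac{1}{3} \cdot 25 = \left(-210\right) \frac{25}{3} = -1750$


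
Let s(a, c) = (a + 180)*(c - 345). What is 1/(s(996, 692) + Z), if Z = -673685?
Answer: -1/265613 ≈ -3.7649e-6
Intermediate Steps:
s(a, c) = (-345 + c)*(180 + a) (s(a, c) = (180 + a)*(-345 + c) = (-345 + c)*(180 + a))
1/(s(996, 692) + Z) = 1/((-62100 - 345*996 + 180*692 + 996*692) - 673685) = 1/((-62100 - 343620 + 124560 + 689232) - 673685) = 1/(408072 - 673685) = 1/(-265613) = -1/265613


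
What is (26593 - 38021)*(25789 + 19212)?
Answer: -514271428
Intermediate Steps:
(26593 - 38021)*(25789 + 19212) = -11428*45001 = -514271428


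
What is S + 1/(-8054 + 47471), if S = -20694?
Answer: -815695397/39417 ≈ -20694.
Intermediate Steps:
S + 1/(-8054 + 47471) = -20694 + 1/(-8054 + 47471) = -20694 + 1/39417 = -815695397/39417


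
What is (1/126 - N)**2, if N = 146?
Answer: 338376025/15876 ≈ 21314.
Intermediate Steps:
(1/126 - N)**2 = (1/126 - 1*146)**2 = (1/126 - 146)**2 = (-18395/126)**2 = 338376025/15876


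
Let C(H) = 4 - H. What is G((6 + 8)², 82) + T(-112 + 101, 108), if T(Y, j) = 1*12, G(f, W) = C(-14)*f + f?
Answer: 3736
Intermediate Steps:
G(f, W) = 19*f (G(f, W) = (4 - 1*(-14))*f + f = (4 + 14)*f + f = 18*f + f = 19*f)
T(Y, j) = 12
G((6 + 8)², 82) + T(-112 + 101, 108) = 19*(6 + 8)² + 12 = 19*14² + 12 = 19*196 + 12 = 3724 + 12 = 3736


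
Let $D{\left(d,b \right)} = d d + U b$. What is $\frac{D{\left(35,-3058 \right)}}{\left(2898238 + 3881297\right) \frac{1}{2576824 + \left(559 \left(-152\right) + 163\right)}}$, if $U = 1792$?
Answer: $- \frac{650145328929}{322835} \approx -2.0139 \cdot 10^{6}$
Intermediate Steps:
$D{\left(d,b \right)} = d^{2} + 1792 b$ ($D{\left(d,b \right)} = d d + 1792 b = d^{2} + 1792 b$)
$\frac{D{\left(35,-3058 \right)}}{\left(2898238 + 3881297\right) \frac{1}{2576824 + \left(559 \left(-152\right) + 163\right)}} = \frac{35^{2} + 1792 \left(-3058\right)}{\left(2898238 + 3881297\right) \frac{1}{2576824 + \left(559 \left(-152\right) + 163\right)}} = \frac{1225 - 5479936}{6779535 \frac{1}{2576824 + \left(-84968 + 163\right)}} = - \frac{5478711}{6779535 \frac{1}{2576824 - 84805}} = - \frac{5478711}{6779535 \cdot \frac{1}{2492019}} = - \frac{5478711}{\frac{2259845}{830673}} = \left(-5478711\right) \frac{830673}{2259845} = - \frac{650145328929}{322835}$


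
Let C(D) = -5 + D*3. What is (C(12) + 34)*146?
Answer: 9490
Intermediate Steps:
C(D) = -5 + 3*D
(C(12) + 34)*146 = ((-5 + 3*12) + 34)*146 = ((-5 + 36) + 34)*146 = (31 + 34)*146 = 65*146 = 9490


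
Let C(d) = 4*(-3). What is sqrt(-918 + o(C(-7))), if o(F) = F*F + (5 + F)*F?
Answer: I*sqrt(690) ≈ 26.268*I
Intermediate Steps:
C(d) = -12
o(F) = F**2 + F*(5 + F)
sqrt(-918 + o(C(-7))) = sqrt(-918 - 12*(5 + 2*(-12))) = sqrt(-918 - 12*(5 - 24)) = sqrt(-918 - 12*(-19)) = sqrt(-918 + 228) = sqrt(-690) = I*sqrt(690)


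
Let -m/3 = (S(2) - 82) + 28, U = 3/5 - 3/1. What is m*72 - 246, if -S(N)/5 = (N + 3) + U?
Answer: 14226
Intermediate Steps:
U = -12/5 (U = 3*(1/5) - 3*1 = 3/5 - 3 = -12/5 ≈ -2.4000)
S(N) = -3 - 5*N (S(N) = -5*((N + 3) - 12/5) = -5*((3 + N) - 12/5) = -5*(3/5 + N) = -3 - 5*N)
m = 201 (m = -3*(((-3 - 5*2) - 82) + 28) = -3*(((-3 - 10) - 82) + 28) = -3*((-13 - 82) + 28) = -3*(-95 + 28) = -3*(-67) = 201)
m*72 - 246 = 201*72 - 246 = 14472 - 246 = 14226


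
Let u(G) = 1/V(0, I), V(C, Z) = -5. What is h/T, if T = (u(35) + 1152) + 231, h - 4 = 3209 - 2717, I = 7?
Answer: 1240/3457 ≈ 0.35869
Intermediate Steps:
u(G) = -1/5 (u(G) = 1/(-5) = -1/5)
h = 496 (h = 4 + (3209 - 2717) = 4 + 492 = 496)
T = 6914/5 (T = (-1/5 + 1152) + 231 = 5759/5 + 231 = 6914/5 ≈ 1382.8)
h/T = 496/(6914/5) = 496*(5/6914) = 1240/3457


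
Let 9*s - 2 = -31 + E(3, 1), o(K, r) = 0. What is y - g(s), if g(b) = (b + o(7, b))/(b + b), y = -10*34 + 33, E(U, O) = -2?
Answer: -615/2 ≈ -307.50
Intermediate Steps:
y = -307 (y = -340 + 33 = -307)
s = -31/9 (s = 2/9 + (-31 - 2)/9 = 2/9 + (⅑)*(-33) = 2/9 - 11/3 = -31/9 ≈ -3.4444)
g(b) = ½ (g(b) = (b + 0)/(b + b) = b/((2*b)) = b*(1/(2*b)) = ½)
y - g(s) = -307 - 1*½ = -307 - ½ = -615/2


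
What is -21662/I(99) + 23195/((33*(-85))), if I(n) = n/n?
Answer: -12157021/561 ≈ -21670.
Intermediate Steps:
I(n) = 1
-21662/I(99) + 23195/((33*(-85))) = -21662/1 + 23195/((33*(-85))) = -21662*1 + 23195/(-2805) = -21662 + 23195*(-1/2805) = -21662 - 4639/561 = -12157021/561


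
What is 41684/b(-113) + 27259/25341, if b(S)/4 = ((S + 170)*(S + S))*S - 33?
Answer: 13314392836/12295731951 ≈ 1.0828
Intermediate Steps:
b(S) = -132 + 8*S**2*(170 + S) (b(S) = 4*(((S + 170)*(S + S))*S - 33) = 4*(((170 + S)*(2*S))*S - 33) = 4*((2*S*(170 + S))*S - 33) = 4*(2*S**2*(170 + S) - 33) = 4*(-33 + 2*S**2*(170 + S)) = -132 + 8*S**2*(170 + S))
41684/b(-113) + 27259/25341 = 41684/(-132 + 8*(-113)**3 + 1360*(-113)**2) + 27259/25341 = 41684/(-132 + 8*(-1442897) + 1360*12769) + 27259*(1/25341) = 41684/(-132 - 11543176 + 17365840) + 27259/25341 = 41684/5822532 + 27259/25341 = 41684*(1/5822532) + 27259/25341 = 10421/1455633 + 27259/25341 = 13314392836/12295731951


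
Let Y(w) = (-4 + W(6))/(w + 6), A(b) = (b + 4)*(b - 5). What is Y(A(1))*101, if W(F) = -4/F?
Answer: 101/3 ≈ 33.667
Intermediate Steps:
A(b) = (-5 + b)*(4 + b) (A(b) = (4 + b)*(-5 + b) = (-5 + b)*(4 + b))
Y(w) = -14/(3*(6 + w)) (Y(w) = (-4 - 4/6)/(w + 6) = (-4 - 4*⅙)/(6 + w) = (-4 - ⅔)/(6 + w) = -14/(3*(6 + w)))
Y(A(1))*101 = -14/(18 + 3*(-20 + 1² - 1*1))*101 = -14/(18 + 3*(-20 + 1 - 1))*101 = -14/(18 + 3*(-20))*101 = -14/(18 - 60)*101 = -14/(-42)*101 = -14*(-1/42)*101 = (⅓)*101 = 101/3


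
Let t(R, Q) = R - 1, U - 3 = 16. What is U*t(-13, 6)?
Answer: -266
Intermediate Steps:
U = 19 (U = 3 + 16 = 19)
t(R, Q) = -1 + R
U*t(-13, 6) = 19*(-1 - 13) = 19*(-14) = -266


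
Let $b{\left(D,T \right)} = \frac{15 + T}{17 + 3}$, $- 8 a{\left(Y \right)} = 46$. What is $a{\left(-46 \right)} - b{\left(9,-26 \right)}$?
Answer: $- \frac{26}{5} \approx -5.2$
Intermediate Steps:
$a{\left(Y \right)} = - \frac{23}{4}$ ($a{\left(Y \right)} = \left(- \frac{1}{8}\right) 46 = - \frac{23}{4}$)
$b{\left(D,T \right)} = \frac{3}{4} + \frac{T}{20}$ ($b{\left(D,T \right)} = \frac{15 + T}{20} = \left(15 + T\right) \frac{1}{20} = \frac{3}{4} + \frac{T}{20}$)
$a{\left(-46 \right)} - b{\left(9,-26 \right)} = - \frac{23}{4} - \left(\frac{3}{4} + \frac{1}{20} \left(-26\right)\right) = - \frac{23}{4} - \left(\frac{3}{4} - \frac{13}{10}\right) = - \frac{23}{4} - - \frac{11}{20} = - \frac{23}{4} + \frac{11}{20} = - \frac{26}{5}$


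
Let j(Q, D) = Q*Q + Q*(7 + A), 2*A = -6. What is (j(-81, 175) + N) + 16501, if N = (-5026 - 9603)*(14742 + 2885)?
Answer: -257842645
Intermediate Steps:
A = -3 (A = (½)*(-6) = -3)
j(Q, D) = Q² + 4*Q (j(Q, D) = Q*Q + Q*(7 - 3) = Q² + Q*4 = Q² + 4*Q)
N = -257865383 (N = -14629*17627 = -257865383)
(j(-81, 175) + N) + 16501 = (-81*(4 - 81) - 257865383) + 16501 = (-81*(-77) - 257865383) + 16501 = (6237 - 257865383) + 16501 = -257859146 + 16501 = -257842645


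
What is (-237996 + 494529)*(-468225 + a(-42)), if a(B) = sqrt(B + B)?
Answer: -120115163925 + 513066*I*sqrt(21) ≈ -1.2012e+11 + 2.3512e+6*I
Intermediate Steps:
a(B) = sqrt(2)*sqrt(B) (a(B) = sqrt(2*B) = sqrt(2)*sqrt(B))
(-237996 + 494529)*(-468225 + a(-42)) = (-237996 + 494529)*(-468225 + sqrt(2)*sqrt(-42)) = 256533*(-468225 + sqrt(2)*(I*sqrt(42))) = 256533*(-468225 + 2*I*sqrt(21)) = -120115163925 + 513066*I*sqrt(21)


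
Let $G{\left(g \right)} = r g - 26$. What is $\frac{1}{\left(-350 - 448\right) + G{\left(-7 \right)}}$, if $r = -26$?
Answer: $- \frac{1}{642} \approx -0.0015576$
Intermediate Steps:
$G{\left(g \right)} = -26 - 26 g$ ($G{\left(g \right)} = - 26 g - 26 = -26 - 26 g$)
$\frac{1}{\left(-350 - 448\right) + G{\left(-7 \right)}} = \frac{1}{\left(-350 - 448\right) - -156} = \frac{1}{\left(-350 - 448\right) + \left(-26 + 182\right)} = \frac{1}{-798 + 156} = \frac{1}{-642} = - \frac{1}{642}$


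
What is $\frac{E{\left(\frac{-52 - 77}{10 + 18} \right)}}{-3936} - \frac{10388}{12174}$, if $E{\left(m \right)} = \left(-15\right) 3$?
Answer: $- \frac{6723223}{7986144} \approx -0.84186$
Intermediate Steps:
$E{\left(m \right)} = -45$
$\frac{E{\left(\frac{-52 - 77}{10 + 18} \right)}}{-3936} - \frac{10388}{12174} = - \frac{45}{-3936} - \frac{10388}{12174} = \left(-45\right) \left(- \frac{1}{3936}\right) - \frac{5194}{6087} = \frac{15}{1312} - \frac{5194}{6087} = - \frac{6723223}{7986144}$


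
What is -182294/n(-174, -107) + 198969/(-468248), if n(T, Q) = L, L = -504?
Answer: 1522473581/4214232 ≈ 361.27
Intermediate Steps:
n(T, Q) = -504
-182294/n(-174, -107) + 198969/(-468248) = -182294/(-504) + 198969/(-468248) = -182294*(-1/504) + 198969*(-1/468248) = 13021/36 - 198969/468248 = 1522473581/4214232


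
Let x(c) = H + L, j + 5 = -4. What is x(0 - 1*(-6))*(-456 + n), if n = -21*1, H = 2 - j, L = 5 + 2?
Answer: -8586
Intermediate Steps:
j = -9 (j = -5 - 4 = -9)
L = 7
H = 11 (H = 2 - 1*(-9) = 2 + 9 = 11)
n = -21
x(c) = 18 (x(c) = 11 + 7 = 18)
x(0 - 1*(-6))*(-456 + n) = 18*(-456 - 21) = 18*(-477) = -8586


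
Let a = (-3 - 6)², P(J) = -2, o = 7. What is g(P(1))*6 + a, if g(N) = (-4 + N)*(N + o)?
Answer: -99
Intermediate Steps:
a = 81 (a = (-9)² = 81)
g(N) = (-4 + N)*(7 + N) (g(N) = (-4 + N)*(N + 7) = (-4 + N)*(7 + N))
g(P(1))*6 + a = (-28 + (-2)² + 3*(-2))*6 + 81 = (-28 + 4 - 6)*6 + 81 = -30*6 + 81 = -180 + 81 = -99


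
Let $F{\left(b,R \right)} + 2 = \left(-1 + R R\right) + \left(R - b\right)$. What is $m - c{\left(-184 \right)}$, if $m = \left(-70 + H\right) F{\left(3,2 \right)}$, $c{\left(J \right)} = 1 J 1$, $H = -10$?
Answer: $184$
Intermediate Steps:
$c{\left(J \right)} = J$ ($c{\left(J \right)} = J 1 = J$)
$F{\left(b,R \right)} = -3 + R + R^{2} - b$ ($F{\left(b,R \right)} = -2 + \left(\left(-1 + R R\right) + \left(R - b\right)\right) = -2 + \left(\left(-1 + R^{2}\right) + \left(R - b\right)\right) = -2 + \left(-1 + R + R^{2} - b\right) = -3 + R + R^{2} - b$)
$m = 0$ ($m = \left(-70 - 10\right) \left(-3 + 2 + 2^{2} - 3\right) = - 80 \left(-3 + 2 + 4 - 3\right) = \left(-80\right) 0 = 0$)
$m - c{\left(-184 \right)} = 0 - -184 = 0 + 184 = 184$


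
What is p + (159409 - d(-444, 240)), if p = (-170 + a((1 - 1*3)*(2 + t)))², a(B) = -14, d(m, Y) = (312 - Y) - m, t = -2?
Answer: 192749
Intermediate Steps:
d(m, Y) = 312 - Y - m
p = 33856 (p = (-170 - 14)² = (-184)² = 33856)
p + (159409 - d(-444, 240)) = 33856 + (159409 - (312 - 1*240 - 1*(-444))) = 33856 + (159409 - (312 - 240 + 444)) = 33856 + (159409 - 1*516) = 33856 + (159409 - 516) = 33856 + 158893 = 192749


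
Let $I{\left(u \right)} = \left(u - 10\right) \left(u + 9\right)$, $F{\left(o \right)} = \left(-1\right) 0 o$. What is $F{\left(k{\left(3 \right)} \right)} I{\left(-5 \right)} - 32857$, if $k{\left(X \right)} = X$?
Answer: $-32857$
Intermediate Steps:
$F{\left(o \right)} = 0$ ($F{\left(o \right)} = 0 o = 0$)
$I{\left(u \right)} = \left(-10 + u\right) \left(9 + u\right)$
$F{\left(k{\left(3 \right)} \right)} I{\left(-5 \right)} - 32857 = 0 \left(-90 + \left(-5\right)^{2} - -5\right) - 32857 = 0 \left(-90 + 25 + 5\right) - 32857 = 0 \left(-60\right) - 32857 = 0 - 32857 = -32857$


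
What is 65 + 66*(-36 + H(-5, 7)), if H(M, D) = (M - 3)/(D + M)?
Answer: -2575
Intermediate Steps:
H(M, D) = (-3 + M)/(D + M)
65 + 66*(-36 + H(-5, 7)) = 65 + 66*(-36 + (-3 - 5)/(7 - 5)) = 65 + 66*(-36 - 8/2) = 65 + 66*(-36 + (1/2)*(-8)) = 65 + 66*(-36 - 4) = 65 + 66*(-40) = 65 - 2640 = -2575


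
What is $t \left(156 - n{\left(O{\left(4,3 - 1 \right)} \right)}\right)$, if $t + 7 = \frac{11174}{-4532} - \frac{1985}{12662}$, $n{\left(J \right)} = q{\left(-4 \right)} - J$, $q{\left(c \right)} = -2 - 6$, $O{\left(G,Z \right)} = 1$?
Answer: $- \frac{1035319680}{652093} \approx -1587.7$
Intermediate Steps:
$q{\left(c \right)} = -8$ ($q{\left(c \right)} = -2 - 6 = -8$)
$n{\left(J \right)} = -8 - J$
$t = - \frac{69021312}{7173023}$ ($t = -7 + \left(\frac{11174}{-4532} - \frac{1985}{12662}\right) = -7 + \left(11174 \left(- \frac{1}{4532}\right) - \frac{1985}{12662}\right) = -7 - \frac{18810151}{7173023} = - \frac{69021312}{7173023} \approx -9.6223$)
$t \left(156 - n{\left(O{\left(4,3 - 1 \right)} \right)}\right) = - \frac{69021312 \left(156 - \left(-8 - 1\right)\right)}{7173023} = - \frac{69021312 \left(156 - -9\right)}{7173023} = - \frac{69021312 \left(156 + 9\right)}{7173023} = \left(- \frac{69021312}{7173023}\right) 165 = - \frac{1035319680}{652093}$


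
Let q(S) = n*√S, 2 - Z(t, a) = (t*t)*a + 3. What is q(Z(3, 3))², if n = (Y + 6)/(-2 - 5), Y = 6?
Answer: -576/7 ≈ -82.286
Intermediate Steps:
Z(t, a) = -1 - a*t² (Z(t, a) = 2 - ((t*t)*a + 3) = 2 - (t²*a + 3) = 2 - (a*t² + 3) = 2 - (3 + a*t²) = 2 + (-3 - a*t²) = -1 - a*t²)
n = -12/7 (n = (6 + 6)/(-2 - 5) = 12/(-7) = 12*(-⅐) = -12/7 ≈ -1.7143)
q(S) = -12*√S/7
q(Z(3, 3))² = (-12*√(-1 - 1*3*3²)/7)² = (-12*√(-1 - 1*3*9)/7)² = (-12*√(-1 - 27)/7)² = (-24*I*√7/7)² = -576/7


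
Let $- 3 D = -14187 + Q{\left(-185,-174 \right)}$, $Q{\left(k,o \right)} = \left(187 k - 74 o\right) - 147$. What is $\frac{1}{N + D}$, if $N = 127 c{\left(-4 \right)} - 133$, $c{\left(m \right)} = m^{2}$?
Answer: $\frac{3}{41750} \approx 7.1856 \cdot 10^{-5}$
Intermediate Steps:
$Q{\left(k,o \right)} = -147 - 74 o + 187 k$ ($Q{\left(k,o \right)} = \left(- 74 o + 187 k\right) - 147 = -147 - 74 o + 187 k$)
$N = 1899$ ($N = 127 \left(-4\right)^{2} - 133 = 127 \cdot 16 - 133 = 2032 - 133 = 1899$)
$D = \frac{36053}{3}$ ($D = - \frac{-14187 - 21866}{3} = \left(- \frac{1}{3}\right) \left(-36053\right) = \frac{36053}{3} \approx 12018.0$)
$\frac{1}{N + D} = \frac{1}{1899 + \frac{36053}{3}} = \frac{1}{\frac{41750}{3}} = \frac{3}{41750}$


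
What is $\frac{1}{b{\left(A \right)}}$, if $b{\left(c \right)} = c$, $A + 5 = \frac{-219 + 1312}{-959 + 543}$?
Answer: $- \frac{416}{3173} \approx -0.13111$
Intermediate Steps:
$A = - \frac{3173}{416}$ ($A = -5 + \frac{-219 + 1312}{-959 + 543} = -5 + \frac{1093}{-416} = -5 + 1093 \left(- \frac{1}{416}\right) = -5 - \frac{1093}{416} = - \frac{3173}{416} \approx -7.6274$)
$\frac{1}{b{\left(A \right)}} = \frac{1}{- \frac{3173}{416}} = - \frac{416}{3173}$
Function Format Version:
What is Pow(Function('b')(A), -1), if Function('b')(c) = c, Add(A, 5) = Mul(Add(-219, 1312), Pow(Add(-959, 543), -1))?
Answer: Rational(-416, 3173) ≈ -0.13111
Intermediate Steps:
A = Rational(-3173, 416) (A = Add(-5, Mul(Add(-219, 1312), Pow(Add(-959, 543), -1))) = Add(-5, Mul(1093, Pow(-416, -1))) = Add(-5, Mul(1093, Rational(-1, 416))) = Add(-5, Rational(-1093, 416)) = Rational(-3173, 416) ≈ -7.6274)
Pow(Function('b')(A), -1) = Pow(Rational(-3173, 416), -1) = Rational(-416, 3173)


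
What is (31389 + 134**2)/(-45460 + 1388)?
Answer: -49345/44072 ≈ -1.1196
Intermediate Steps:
(31389 + 134**2)/(-45460 + 1388) = (31389 + 17956)/(-44072) = 49345*(-1/44072) = -49345/44072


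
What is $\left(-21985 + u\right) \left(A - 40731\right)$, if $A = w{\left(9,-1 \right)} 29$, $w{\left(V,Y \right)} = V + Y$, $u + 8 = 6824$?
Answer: $614329331$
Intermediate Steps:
$u = 6816$ ($u = -8 + 6824 = 6816$)
$A = 232$ ($A = \left(9 - 1\right) 29 = 8 \cdot 29 = 232$)
$\left(-21985 + u\right) \left(A - 40731\right) = \left(-21985 + 6816\right) \left(232 - 40731\right) = \left(-15169\right) \left(-40499\right) = 614329331$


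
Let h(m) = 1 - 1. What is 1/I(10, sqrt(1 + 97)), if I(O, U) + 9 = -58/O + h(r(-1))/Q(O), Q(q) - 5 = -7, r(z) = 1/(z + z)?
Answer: -5/74 ≈ -0.067568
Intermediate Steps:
r(z) = 1/(2*z)
Q(q) = -2 (Q(q) = 5 - 7 = -2)
h(m) = 0
I(O, U) = -9 - 58/O (I(O, U) = -9 + (-58/O + 0/(-2)) = -9 + (-58/O + 0*(-1/2)) = -9 + (-58/O + 0) = -9 - 58/O)
1/I(10, sqrt(1 + 97)) = 1/(-9 - 58/10) = 1/(-9 - 58*1/10) = 1/(-9 - 29/5) = 1/(-74/5) = -5/74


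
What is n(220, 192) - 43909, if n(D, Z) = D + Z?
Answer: -43497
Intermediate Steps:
n(220, 192) - 43909 = (220 + 192) - 43909 = 412 - 43909 = -43497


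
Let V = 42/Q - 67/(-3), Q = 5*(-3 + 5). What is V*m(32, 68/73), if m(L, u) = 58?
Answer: 23084/15 ≈ 1538.9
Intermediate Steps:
Q = 10 (Q = 5*2 = 10)
V = 398/15 (V = 42/10 - 67/(-3) = 42*(⅒) - 67*(-⅓) = 21/5 + 67/3 = 398/15 ≈ 26.533)
V*m(32, 68/73) = (398/15)*58 = 23084/15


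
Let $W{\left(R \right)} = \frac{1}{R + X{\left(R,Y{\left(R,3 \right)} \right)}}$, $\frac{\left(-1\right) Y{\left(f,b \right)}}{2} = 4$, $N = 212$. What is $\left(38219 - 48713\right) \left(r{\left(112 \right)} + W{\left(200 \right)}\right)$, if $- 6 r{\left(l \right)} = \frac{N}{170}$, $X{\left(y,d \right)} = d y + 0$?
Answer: $\frac{26044359}{11900} \approx 2188.6$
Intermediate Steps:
$Y{\left(f,b \right)} = -8$ ($Y{\left(f,b \right)} = \left(-2\right) 4 = -8$)
$X{\left(y,d \right)} = d y$
$W{\left(R \right)} = - \frac{1}{7 R}$ ($W{\left(R \right)} = \frac{1}{R - 8 R} = \frac{1}{\left(-7\right) R} = - \frac{1}{7 R}$)
$r{\left(l \right)} = - \frac{53}{255}$ ($r{\left(l \right)} = - \frac{212 \cdot \frac{1}{170}}{6} = \left(- \frac{1}{6}\right) \frac{106}{85} = - \frac{53}{255}$)
$\left(38219 - 48713\right) \left(r{\left(112 \right)} + W{\left(200 \right)}\right) = \left(38219 - 48713\right) \left(- \frac{53}{255} - \frac{1}{7 \cdot 200}\right) = - 10494 \left(- \frac{53}{255} - \frac{1}{1400}\right) = \left(-10494\right) \left(- \frac{14891}{71400}\right) = \frac{26044359}{11900}$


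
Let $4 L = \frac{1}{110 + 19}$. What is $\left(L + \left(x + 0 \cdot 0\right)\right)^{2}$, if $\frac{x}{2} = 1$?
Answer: $\frac{1067089}{266256} \approx 4.0078$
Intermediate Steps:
$x = 2$ ($x = 2 \cdot 1 = 2$)
$L = \frac{1}{516}$ ($L = \frac{1}{4 \left(110 + 19\right)} = \frac{1}{4 \cdot 129} = \frac{1}{4} \cdot \frac{1}{129} = \frac{1}{516} \approx 0.001938$)
$\left(L + \left(x + 0 \cdot 0\right)\right)^{2} = \left(\frac{1}{516} + \left(2 + 0 \cdot 0\right)\right)^{2} = \left(\frac{1}{516} + \left(2 + 0\right)\right)^{2} = \left(\frac{1}{516} + 2\right)^{2} = \left(\frac{1033}{516}\right)^{2} = \frac{1067089}{266256}$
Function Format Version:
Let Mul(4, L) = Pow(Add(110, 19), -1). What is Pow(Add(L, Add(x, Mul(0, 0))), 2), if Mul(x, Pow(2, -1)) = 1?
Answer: Rational(1067089, 266256) ≈ 4.0078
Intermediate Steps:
x = 2 (x = Mul(2, 1) = 2)
L = Rational(1, 516) (L = Mul(Rational(1, 4), Pow(Add(110, 19), -1)) = Mul(Rational(1, 4), Pow(129, -1)) = Mul(Rational(1, 4), Rational(1, 129)) = Rational(1, 516) ≈ 0.0019380)
Pow(Add(L, Add(x, Mul(0, 0))), 2) = Pow(Add(Rational(1, 516), Add(2, Mul(0, 0))), 2) = Pow(Add(Rational(1, 516), Add(2, 0)), 2) = Pow(Add(Rational(1, 516), 2), 2) = Pow(Rational(1033, 516), 2) = Rational(1067089, 266256)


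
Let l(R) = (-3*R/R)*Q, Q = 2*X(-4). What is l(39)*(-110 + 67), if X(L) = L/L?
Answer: 258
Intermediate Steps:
X(L) = 1
Q = 2 (Q = 2*1 = 2)
l(R) = -6 (l(R) = -3*R/R*2 = -3*1*2 = -3*2 = -6)
l(39)*(-110 + 67) = -6*(-110 + 67) = -6*(-43) = 258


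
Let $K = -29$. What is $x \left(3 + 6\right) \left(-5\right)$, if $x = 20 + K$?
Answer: $405$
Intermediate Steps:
$x = -9$ ($x = 20 - 29 = -9$)
$x \left(3 + 6\right) \left(-5\right) = - 9 \left(3 + 6\right) \left(-5\right) = - 9 \cdot 9 \left(-5\right) = \left(-9\right) \left(-45\right) = 405$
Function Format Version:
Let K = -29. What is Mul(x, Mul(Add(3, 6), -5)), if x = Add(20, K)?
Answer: 405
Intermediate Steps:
x = -9 (x = Add(20, -29) = -9)
Mul(x, Mul(Add(3, 6), -5)) = Mul(-9, Mul(Add(3, 6), -5)) = Mul(-9, Mul(9, -5)) = Mul(-9, -45) = 405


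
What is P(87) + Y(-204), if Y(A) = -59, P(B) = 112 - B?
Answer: -34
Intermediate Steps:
P(87) + Y(-204) = (112 - 1*87) - 59 = (112 - 87) - 59 = 25 - 59 = -34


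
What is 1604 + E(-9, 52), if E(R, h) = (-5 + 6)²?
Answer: 1605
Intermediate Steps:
E(R, h) = 1 (E(R, h) = 1² = 1)
1604 + E(-9, 52) = 1604 + 1 = 1605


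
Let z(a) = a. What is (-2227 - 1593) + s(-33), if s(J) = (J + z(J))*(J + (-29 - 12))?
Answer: 1064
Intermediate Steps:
s(J) = 2*J*(-41 + J) (s(J) = (J + J)*(J + (-29 - 12)) = (2*J)*(J - 41) = (2*J)*(-41 + J) = 2*J*(-41 + J))
(-2227 - 1593) + s(-33) = (-2227 - 1593) + 2*(-33)*(-41 - 33) = -3820 + 2*(-33)*(-74) = -3820 + 4884 = 1064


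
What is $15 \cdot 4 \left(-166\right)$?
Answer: $-9960$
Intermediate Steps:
$15 \cdot 4 \left(-166\right) = 60 \left(-166\right) = -9960$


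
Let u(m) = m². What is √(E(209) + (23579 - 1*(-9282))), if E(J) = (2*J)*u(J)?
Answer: 3*√2032391 ≈ 4276.9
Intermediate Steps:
E(J) = 2*J³ (E(J) = (2*J)*J² = 2*J³)
√(E(209) + (23579 - 1*(-9282))) = √(2*209³ + (23579 - 1*(-9282))) = √(2*9129329 + (23579 + 9282)) = √(18258658 + 32861) = √18291519 = 3*√2032391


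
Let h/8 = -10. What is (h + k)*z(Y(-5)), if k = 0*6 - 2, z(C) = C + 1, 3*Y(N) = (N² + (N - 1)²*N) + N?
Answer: 12874/3 ≈ 4291.3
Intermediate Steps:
Y(N) = N/3 + N²/3 + N*(-1 + N)²/3 (Y(N) = ((N² + (N - 1)²*N) + N)/3 = ((N² + (-1 + N)²*N) + N)/3 = ((N² + N*(-1 + N)²) + N)/3 = (N + N² + N*(-1 + N)²)/3 = N/3 + N²/3 + N*(-1 + N)²/3)
z(C) = 1 + C
k = -2 (k = 0 - 2 = -2)
h = -80 (h = 8*(-10) = -80)
(h + k)*z(Y(-5)) = (-80 - 2)*(1 + (⅓)*(-5)*(2 + (-5)² - 1*(-5))) = -82*(1 + (⅓)*(-5)*(2 + 25 + 5)) = -82*(1 + (⅓)*(-5)*32) = -82*(1 - 160/3) = -82*(-157/3) = 12874/3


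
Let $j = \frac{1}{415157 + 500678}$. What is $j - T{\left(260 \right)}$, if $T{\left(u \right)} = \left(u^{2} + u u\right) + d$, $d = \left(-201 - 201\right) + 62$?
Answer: $- \frac{123509508099}{915835} \approx -1.3486 \cdot 10^{5}$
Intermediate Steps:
$d = -340$ ($d = -402 + 62 = -340$)
$j = \frac{1}{915835} \approx 1.0919 \cdot 10^{-6}$
$T{\left(u \right)} = -340 + 2 u^{2}$ ($T{\left(u \right)} = \left(u^{2} + u u\right) - 340 = \left(u^{2} + u^{2}\right) - 340 = 2 u^{2} - 340 = -340 + 2 u^{2}$)
$j - T{\left(260 \right)} = \frac{1}{915835} - \left(-340 + 2 \cdot 260^{2}\right) = \frac{1}{915835} - \left(-340 + 2 \cdot 67600\right) = \frac{1}{915835} - \left(-340 + 135200\right) = \frac{1}{915835} - 134860 = - \frac{123509508099}{915835}$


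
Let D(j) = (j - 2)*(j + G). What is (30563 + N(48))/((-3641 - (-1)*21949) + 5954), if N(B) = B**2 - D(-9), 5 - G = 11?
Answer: 16351/12131 ≈ 1.3479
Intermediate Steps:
G = -6 (G = 5 - 1*11 = 5 - 11 = -6)
D(j) = (-6 + j)*(-2 + j) (D(j) = (j - 2)*(j - 6) = (-2 + j)*(-6 + j) = (-6 + j)*(-2 + j))
N(B) = -165 + B**2 (N(B) = B**2 - (12 + (-9)**2 - 8*(-9)) = B**2 - (12 + 81 + 72) = B**2 - 1*165 = B**2 - 165 = -165 + B**2)
(30563 + N(48))/((-3641 - (-1)*21949) + 5954) = (30563 + (-165 + 48**2))/((-3641 - (-1)*21949) + 5954) = (30563 + (-165 + 2304))/((-3641 - 1*(-21949)) + 5954) = (30563 + 2139)/((-3641 + 21949) + 5954) = 32702/(18308 + 5954) = 32702/24262 = 32702*(1/24262) = 16351/12131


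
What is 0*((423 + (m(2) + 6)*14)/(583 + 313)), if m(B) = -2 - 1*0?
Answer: 0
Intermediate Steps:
m(B) = -2 (m(B) = -2 + 0 = -2)
0*((423 + (m(2) + 6)*14)/(583 + 313)) = 0*((423 + (-2 + 6)*14)/(583 + 313)) = 0*((423 + 4*14)/896) = 0*((423 + 56)*(1/896)) = 0*(479*(1/896)) = 0*(479/896) = 0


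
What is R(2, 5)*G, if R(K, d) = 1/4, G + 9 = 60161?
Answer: 15038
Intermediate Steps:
G = 60152 (G = -9 + 60161 = 60152)
R(K, d) = ¼
R(2, 5)*G = (¼)*60152 = 15038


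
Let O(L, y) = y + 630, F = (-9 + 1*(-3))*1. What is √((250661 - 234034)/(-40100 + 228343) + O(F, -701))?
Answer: I*√2512785404118/188243 ≈ 8.4209*I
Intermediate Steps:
F = -12 (F = (-9 - 3)*1 = -12*1 = -12)
O(L, y) = 630 + y
√((250661 - 234034)/(-40100 + 228343) + O(F, -701)) = √((250661 - 234034)/(-40100 + 228343) + (630 - 701)) = √(16627/188243 - 71) = √(-13348626/188243) = I*√2512785404118/188243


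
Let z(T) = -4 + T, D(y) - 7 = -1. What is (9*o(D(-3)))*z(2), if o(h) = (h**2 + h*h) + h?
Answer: -1404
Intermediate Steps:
D(y) = 6 (D(y) = 7 - 1 = 6)
o(h) = h + 2*h**2 (o(h) = (h**2 + h**2) + h = 2*h**2 + h = h + 2*h**2)
(9*o(D(-3)))*z(2) = (9*(6*(1 + 2*6)))*(-4 + 2) = (9*(6*(1 + 12)))*(-2) = (9*(6*13))*(-2) = (9*78)*(-2) = 702*(-2) = -1404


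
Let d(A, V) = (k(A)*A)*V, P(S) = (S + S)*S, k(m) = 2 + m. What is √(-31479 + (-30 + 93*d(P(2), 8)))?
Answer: √28011 ≈ 167.36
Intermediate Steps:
P(S) = 2*S² (P(S) = (2*S)*S = 2*S²)
d(A, V) = A*V*(2 + A) (d(A, V) = ((2 + A)*A)*V = (A*(2 + A))*V = A*V*(2 + A))
√(-31479 + (-30 + 93*d(P(2), 8))) = √(-31479 + (-30 + 93*((2*2²)*8*(2 + 2*2²)))) = √(-31479 + (-30 + 93*((2*4)*8*(2 + 2*4)))) = √(-31479 + (-30 + 93*(8*8*(2 + 8)))) = √(-31479 + (-30 + 93*(8*8*10))) = √(-31479 + (-30 + 93*640)) = √(-31479 + (-30 + 59520)) = √(-31479 + 59490) = √28011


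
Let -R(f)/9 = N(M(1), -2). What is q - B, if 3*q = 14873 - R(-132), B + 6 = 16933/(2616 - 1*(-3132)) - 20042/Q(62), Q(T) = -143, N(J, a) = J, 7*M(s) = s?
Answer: 840569491/174356 ≈ 4821.0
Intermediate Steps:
M(s) = s/7
R(f) = -9/7
B = 10244641/74724 (B = -6 + (16933/(2616 - 1*(-3132)) - 20042/(-143)) = -6 + (16933/(2616 + 3132) - 20042*(-1/143)) = -6 + (16933/5748 + 1822/13) = -6 + 10692985/74724 = 10244641/74724 ≈ 137.10)
q = 104120/21 (q = (14873 - 1*(-9/7))/3 = (14873 + 9/7)/3 = (⅓)*(104120/7) = 104120/21 ≈ 4958.1)
q - B = 104120/21 - 1*10244641/74724 = 104120/21 - 10244641/74724 = 840569491/174356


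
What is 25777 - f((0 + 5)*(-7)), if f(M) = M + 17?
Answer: 25795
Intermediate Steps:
f(M) = 17 + M
25777 - f((0 + 5)*(-7)) = 25777 - (17 + (0 + 5)*(-7)) = 25777 - (17 + 5*(-7)) = 25777 - (17 - 35) = 25777 - 1*(-18) = 25777 + 18 = 25795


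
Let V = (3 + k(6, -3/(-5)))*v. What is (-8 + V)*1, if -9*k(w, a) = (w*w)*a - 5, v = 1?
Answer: -308/45 ≈ -6.8444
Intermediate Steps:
k(w, a) = 5/9 - a*w**2/9 (k(w, a) = -((w*w)*a - 5)/9 = -(w**2*a - 5)/9 = -(a*w**2 - 5)/9 = -(-5 + a*w**2)/9 = 5/9 - a*w**2/9)
V = 52/45 (V = (3 + (5/9 - 1/9*(-3/(-5))*6**2))*1 = (3 + (5/9 - 1/9*(-3*(-1/5))*36))*1 = (3 + (5/9 - 1/9*3/5*36))*1 = (3 + (5/9 - 12/5))*1 = (3 - 83/45)*1 = (52/45)*1 = 52/45 ≈ 1.1556)
(-8 + V)*1 = (-8 + 52/45)*1 = -308/45*1 = -308/45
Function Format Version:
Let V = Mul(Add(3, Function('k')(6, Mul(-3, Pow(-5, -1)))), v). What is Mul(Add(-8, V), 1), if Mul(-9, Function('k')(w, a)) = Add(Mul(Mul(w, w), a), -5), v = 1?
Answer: Rational(-308, 45) ≈ -6.8444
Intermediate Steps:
Function('k')(w, a) = Add(Rational(5, 9), Mul(Rational(-1, 9), a, Pow(w, 2))) (Function('k')(w, a) = Mul(Rational(-1, 9), Add(Mul(Mul(w, w), a), -5)) = Mul(Rational(-1, 9), Add(Mul(Pow(w, 2), a), -5)) = Mul(Rational(-1, 9), Add(Mul(a, Pow(w, 2)), -5)) = Mul(Rational(-1, 9), Add(-5, Mul(a, Pow(w, 2)))) = Add(Rational(5, 9), Mul(Rational(-1, 9), a, Pow(w, 2))))
V = Rational(52, 45) (V = Mul(Add(3, Add(Rational(5, 9), Mul(Rational(-1, 9), Mul(-3, Pow(-5, -1)), Pow(6, 2)))), 1) = Mul(Add(3, Add(Rational(5, 9), Mul(Rational(-1, 9), Mul(-3, Rational(-1, 5)), 36))), 1) = Mul(Add(3, Add(Rational(5, 9), Mul(Rational(-1, 9), Rational(3, 5), 36))), 1) = Mul(Add(3, Add(Rational(5, 9), Rational(-12, 5))), 1) = Mul(Add(3, Rational(-83, 45)), 1) = Mul(Rational(52, 45), 1) = Rational(52, 45) ≈ 1.1556)
Mul(Add(-8, V), 1) = Mul(Add(-8, Rational(52, 45)), 1) = Mul(Rational(-308, 45), 1) = Rational(-308, 45)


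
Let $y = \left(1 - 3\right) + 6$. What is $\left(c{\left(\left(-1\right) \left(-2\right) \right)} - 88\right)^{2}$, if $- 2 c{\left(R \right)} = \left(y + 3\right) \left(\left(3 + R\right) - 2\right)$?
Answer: $\frac{38809}{4} \approx 9702.3$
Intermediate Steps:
$y = 4$ ($y = -2 + 6 = 4$)
$c{\left(R \right)} = - \frac{7}{2} - \frac{7 R}{2}$ ($c{\left(R \right)} = - \frac{\left(4 + 3\right) \left(\left(3 + R\right) - 2\right)}{2} = - \frac{7 \left(1 + R\right)}{2} = - \frac{7 + 7 R}{2} = - \frac{7}{2} - \frac{7 R}{2}$)
$\left(c{\left(\left(-1\right) \left(-2\right) \right)} - 88\right)^{2} = \left(\left(- \frac{7}{2} - \frac{7 \left(\left(-1\right) \left(-2\right)\right)}{2}\right) - 88\right)^{2} = \left(\left(- \frac{7}{2} - 7\right) - 88\right)^{2} = \left(- \frac{21}{2} - 88\right)^{2} = \left(- \frac{197}{2}\right)^{2} = \frac{38809}{4}$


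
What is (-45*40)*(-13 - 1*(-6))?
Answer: 12600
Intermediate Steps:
(-45*40)*(-13 - 1*(-6)) = -1800*(-13 + 6) = -1800*(-7) = 12600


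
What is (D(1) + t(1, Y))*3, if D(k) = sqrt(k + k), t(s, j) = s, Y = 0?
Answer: 3 + 3*sqrt(2) ≈ 7.2426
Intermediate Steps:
D(k) = sqrt(2)*sqrt(k) (D(k) = sqrt(2*k) = sqrt(2)*sqrt(k))
(D(1) + t(1, Y))*3 = (sqrt(2)*sqrt(1) + 1)*3 = (sqrt(2)*1 + 1)*3 = (sqrt(2) + 1)*3 = (1 + sqrt(2))*3 = 3 + 3*sqrt(2)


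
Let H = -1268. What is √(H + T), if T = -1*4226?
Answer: I*√5494 ≈ 74.122*I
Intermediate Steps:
T = -4226
√(H + T) = √(-1268 - 4226) = √(-5494) = I*√5494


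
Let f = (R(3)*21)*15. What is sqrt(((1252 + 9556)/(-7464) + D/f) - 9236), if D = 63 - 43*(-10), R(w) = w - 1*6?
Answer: 2*I*sqrt(22164524985435)/97965 ≈ 96.114*I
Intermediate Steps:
R(w) = -6 + w (R(w) = w - 6 = -6 + w)
D = 493 (D = 63 + 430 = 493)
f = -945 (f = ((-6 + 3)*21)*15 = -3*21*15 = -63*15 = -945)
sqrt(((1252 + 9556)/(-7464) + D/f) - 9236) = sqrt(((1252 + 9556)/(-7464) + 493/(-945)) - 9236) = sqrt((10808*(-1/7464) + 493*(-1/945)) - 9236) = sqrt((-1351/933 - 493/945) - 9236) = sqrt(-578888/293895 - 9236) = sqrt(-2714993108/293895) = 2*I*sqrt(22164524985435)/97965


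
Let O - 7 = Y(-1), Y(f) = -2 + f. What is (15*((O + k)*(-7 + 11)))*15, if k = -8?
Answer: -3600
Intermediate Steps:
O = 4 (O = 7 + (-2 - 1) = 7 - 3 = 4)
(15*((O + k)*(-7 + 11)))*15 = (15*((4 - 8)*(-7 + 11)))*15 = (15*(-4*4))*15 = (15*(-16))*15 = -240*15 = -3600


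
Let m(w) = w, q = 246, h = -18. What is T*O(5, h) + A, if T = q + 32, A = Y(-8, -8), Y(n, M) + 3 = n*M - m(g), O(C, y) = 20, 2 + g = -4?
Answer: 5627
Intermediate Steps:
g = -6 (g = -2 - 4 = -6)
Y(n, M) = 3 + M*n (Y(n, M) = -3 + (n*M - 1*(-6)) = -3 + (M*n + 6) = -3 + (6 + M*n) = 3 + M*n)
A = 67 (A = 3 - 8*(-8) = 3 + 64 = 67)
T = 278 (T = 246 + 32 = 278)
T*O(5, h) + A = 278*20 + 67 = 5560 + 67 = 5627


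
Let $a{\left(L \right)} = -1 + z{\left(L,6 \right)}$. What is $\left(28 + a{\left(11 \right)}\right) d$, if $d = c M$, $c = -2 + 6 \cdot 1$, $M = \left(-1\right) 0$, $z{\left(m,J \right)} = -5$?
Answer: $0$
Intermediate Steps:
$a{\left(L \right)} = -6$ ($a{\left(L \right)} = -1 - 5 = -6$)
$M = 0$
$c = 4$ ($c = -2 + 6 = 4$)
$d = 0$ ($d = 4 \cdot 0 = 0$)
$\left(28 + a{\left(11 \right)}\right) d = \left(28 - 6\right) 0 = 22 \cdot 0 = 0$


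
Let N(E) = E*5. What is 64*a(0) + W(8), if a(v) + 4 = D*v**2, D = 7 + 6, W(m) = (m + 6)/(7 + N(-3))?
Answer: -1031/4 ≈ -257.75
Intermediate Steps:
N(E) = 5*E
W(m) = -3/4 - m/8 (W(m) = (m + 6)/(7 + 5*(-3)) = (6 + m)/(7 - 15) = (6 + m)/(-8) = (6 + m)*(-1/8) = -3/4 - m/8)
D = 13
a(v) = -4 + 13*v**2
64*a(0) + W(8) = 64*(-4 + 13*0**2) + (-3/4 - 1/8*8) = 64*(-4 + 13*0) + (-3/4 - 1) = 64*(-4 + 0) - 7/4 = 64*(-4) - 7/4 = -256 - 7/4 = -1031/4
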